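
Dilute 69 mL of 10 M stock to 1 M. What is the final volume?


C1V1 = C2V2
10 × 69 = 1 × V2
V2 = 690/1 = 690.0 mL

690.0 mL


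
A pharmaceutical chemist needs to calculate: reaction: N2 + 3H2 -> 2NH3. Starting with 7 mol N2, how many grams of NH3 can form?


Mole ratio NH3:N2 = 2:1
n(NH3) = 7 × 2/1 = 14.000 mol
mass = 14.000 × 17.03 = 238.42 g

238.42 g


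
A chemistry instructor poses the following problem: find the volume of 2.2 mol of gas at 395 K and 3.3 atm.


PV = nRT  (R = 0.08206 L·atm/(mol·K))
V = nRT/P = 2.2×0.08206×395/3.3
= 21.609 L

21.609 L


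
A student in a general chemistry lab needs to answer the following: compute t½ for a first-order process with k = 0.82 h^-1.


t½ = ln2/k = 0.693147/(0.82 h^-1)
= 0.8453 h

0.8453 h


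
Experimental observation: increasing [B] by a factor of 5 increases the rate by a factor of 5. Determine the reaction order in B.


rate ∝ [B]^n
5^n = 5 → n = 1
Order in B: 1

1


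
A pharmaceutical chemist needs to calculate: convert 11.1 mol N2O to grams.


M(N2O) = 44.02 g/mol
mass = n × M = 11.1 × 44.02 = 488.62 g

488.62 g


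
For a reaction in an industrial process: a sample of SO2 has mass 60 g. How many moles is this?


M(SO2) = 64.07 g/mol
n = mass/M = 60/64.07 = 0.9365 mol

0.9365 mol


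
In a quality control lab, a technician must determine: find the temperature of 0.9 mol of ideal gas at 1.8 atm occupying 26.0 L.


PV = nRT  (R = 0.08206 L·atm/(mol·K))
T = PV/(nR) = 1.8×26.0/(0.9×0.08206)
= 46.80/0.073854
= 633.68 K

633.68 K


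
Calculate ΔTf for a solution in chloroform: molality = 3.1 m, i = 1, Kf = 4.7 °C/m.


ΔTf = Kf × m × i
= 4.7 × 3.1 × 1
= 14.57 °C

14.57 °C


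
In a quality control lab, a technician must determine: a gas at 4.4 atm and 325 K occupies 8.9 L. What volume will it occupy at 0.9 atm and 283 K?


P1V1/T1 = P2V2/T2
V2 = P1V1T2/(T1P2)
= 4.4×8.9×283/(325×0.9)
= 37.888 L

37.888 L


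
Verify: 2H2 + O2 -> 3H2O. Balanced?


Equation: 2H2 + O2 -> 3H2O
Check atoms: H: 4≠6, O: 2≠3
Not balanced

No, not balanced


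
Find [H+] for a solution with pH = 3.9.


[H+] = 10^(-pH) = 10^(-3.9)
= 1.26×10^-4 M

1.26×10^-4 M


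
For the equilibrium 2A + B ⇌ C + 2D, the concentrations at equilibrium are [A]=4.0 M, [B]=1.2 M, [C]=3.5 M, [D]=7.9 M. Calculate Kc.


Kc = [C][D]^2/([A]^2[B])
= (3.5^1 × 7.9^2)/(4.0^2 × 1.2^1)
= 218.435/19.2
= 11.38

11.38


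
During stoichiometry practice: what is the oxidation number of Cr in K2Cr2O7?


2(+1) + 2x + 7(-2) = 0, so x = +6
Oxidation number: +6

+6


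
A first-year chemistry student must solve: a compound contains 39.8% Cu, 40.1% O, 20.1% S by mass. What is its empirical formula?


Assume 100 g sample. Moles of each element:
  Cu: 39.8/63.55 = 0.626 mol
  O: 40.1/16.0 = 2.506 mol
  S: 20.1/32.07 = 0.627 mol
Divide by smallest (0.626):
  Cu: 0.626/0.626 = 1.0
  O: 2.506/0.626 = 4.0
  S: 0.627/0.626 = 1.0
Empirical formula: CuSO4

CuSO4


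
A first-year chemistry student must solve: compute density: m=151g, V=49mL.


ρ = mass/volume
= 151/49
= 3.082 g/mL

3.082 g/mL


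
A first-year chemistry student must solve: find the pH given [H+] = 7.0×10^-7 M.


pH = -log10([H+]) = -log10(7.0×10^-7)
= 7 - log10(7.0)
= 7 - 0.85
= 6.15

6.15


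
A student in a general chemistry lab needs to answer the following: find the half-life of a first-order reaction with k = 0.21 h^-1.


t½ = ln2/k = 0.693147/(0.21 h^-1)
= 3.301 h

3.301 h


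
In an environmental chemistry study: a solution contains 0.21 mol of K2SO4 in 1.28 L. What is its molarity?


M = n/V = 0.21/1.28 = 0.164 mol/L

0.164 M


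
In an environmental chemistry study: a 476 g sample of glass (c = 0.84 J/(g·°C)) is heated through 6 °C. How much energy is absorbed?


q = mcΔT = 476 × 0.84 × 6
= 2399.04 J

2399.04 J


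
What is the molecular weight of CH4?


M(CH4) = 1×12.01 + 4×1.008
= 12.01 + 4.03
= 16.04 g/mol

16.04 g/mol


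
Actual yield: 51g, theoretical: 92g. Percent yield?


% yield = actual/theoretical × 100
= 51/92 × 100
= 55.43%

55.43%


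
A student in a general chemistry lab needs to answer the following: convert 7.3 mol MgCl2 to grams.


M(MgCl2) = 95.21 g/mol
mass = n × M = 7.3 × 95.21 = 695.03 g

695.03 g


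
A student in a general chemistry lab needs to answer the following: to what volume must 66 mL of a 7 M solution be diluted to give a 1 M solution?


C1V1 = C2V2
7 × 66 = 1 × V2
V2 = 462/1 = 462.0 mL

462.0 mL


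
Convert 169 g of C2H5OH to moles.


M(C2H5OH) = 46.07 g/mol
n = mass/M = 169/46.07 = 3.6683 mol

3.6683 mol


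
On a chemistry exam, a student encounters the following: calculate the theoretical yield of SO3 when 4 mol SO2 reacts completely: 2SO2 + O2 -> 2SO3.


Mole ratio SO3:SO2 = 2:2
n(SO3) = 4 × 2/2 = 4.000 mol
mass = 4.000 × 80.07 = 320.28 g

320.28 g


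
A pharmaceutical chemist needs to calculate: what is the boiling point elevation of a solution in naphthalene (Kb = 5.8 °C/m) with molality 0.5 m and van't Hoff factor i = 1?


ΔTb = Kb × m × i
= 5.8 × 0.5 × 1
= 2.9 °C

2.9 °C


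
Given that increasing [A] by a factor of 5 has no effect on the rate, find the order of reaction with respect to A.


rate ∝ [A]^n
rate ∝ [A]^0
Order in A: 0

0


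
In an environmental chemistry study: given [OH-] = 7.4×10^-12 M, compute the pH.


pOH = -log10([OH-]) = -log10(7.4×10^-12)
= 12 - log10(7.4) = 11.13
pH = 14 - pOH = 14 - 11.13 = 2.87

2.87


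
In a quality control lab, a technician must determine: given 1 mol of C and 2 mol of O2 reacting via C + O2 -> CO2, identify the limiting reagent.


Mole ratio available / coefficient:
  C: 1/1 = 1.000
  O2: 2/1 = 2.000
Smaller ratio is limiting.

C


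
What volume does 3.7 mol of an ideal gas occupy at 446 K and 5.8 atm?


PV = nRT  (R = 0.08206 L·atm/(mol·K))
V = nRT/P = 3.7×0.08206×446/5.8
= 23.347 L

23.347 L


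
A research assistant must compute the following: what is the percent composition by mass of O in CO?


M(CO) = 1×12.01 + 1×16.0 = 28.01 g/mol
Mass of O = 1 × 16.0 = 16.00 g/mol
% O = 16.00/28.01 × 100 = 57.12%

57.12%


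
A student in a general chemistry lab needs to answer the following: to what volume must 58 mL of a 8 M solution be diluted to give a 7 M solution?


C1V1 = C2V2
8 × 58 = 7 × V2
V2 = 464/7 = 66.29 mL

66.29 mL


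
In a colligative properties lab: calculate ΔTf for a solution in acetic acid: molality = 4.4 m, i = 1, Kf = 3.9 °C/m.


ΔTf = Kf × m × i
= 3.9 × 4.4 × 1
= 17.16 °C

17.16 °C


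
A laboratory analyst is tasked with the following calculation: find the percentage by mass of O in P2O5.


M(P2O5) = 2×30.97 + 5×16.0 = 141.94 g/mol
Mass of O = 5 × 16.0 = 80.00 g/mol
% O = 80.00/141.94 × 100 = 56.36%

56.36%


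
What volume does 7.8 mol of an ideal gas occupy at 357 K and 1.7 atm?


PV = nRT  (R = 0.08206 L·atm/(mol·K))
V = nRT/P = 7.8×0.08206×357/1.7
= 134.414 L

134.414 L


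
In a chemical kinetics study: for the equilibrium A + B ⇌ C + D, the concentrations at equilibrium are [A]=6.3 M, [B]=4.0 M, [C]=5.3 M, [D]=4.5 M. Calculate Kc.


Kc = [C][D]/([A][B])
= (5.3^1 × 4.5^1)/(6.3^1 × 4.0^1)
= 23.85/25.2
= 0.9464

0.9464


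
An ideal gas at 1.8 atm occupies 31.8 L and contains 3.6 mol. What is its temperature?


PV = nRT  (R = 0.08206 L·atm/(mol·K))
T = PV/(nR) = 1.8×31.8/(3.6×0.08206)
= 57.24/0.295416
= 193.76 K

193.76 K


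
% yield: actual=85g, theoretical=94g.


% yield = actual/theoretical × 100
= 85/94 × 100
= 90.43%

90.43%


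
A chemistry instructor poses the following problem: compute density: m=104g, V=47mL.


ρ = mass/volume
= 104/47
= 2.213 g/mL

2.213 g/mL


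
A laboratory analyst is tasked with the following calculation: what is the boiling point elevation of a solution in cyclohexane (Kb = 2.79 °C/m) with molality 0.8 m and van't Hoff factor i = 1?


ΔTb = Kb × m × i
= 2.79 × 0.8 × 1
= 2.232 °C

2.232 °C


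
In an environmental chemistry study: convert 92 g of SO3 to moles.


M(SO3) = 80.07 g/mol
n = mass/M = 92/80.07 = 1.149 mol

1.149 mol


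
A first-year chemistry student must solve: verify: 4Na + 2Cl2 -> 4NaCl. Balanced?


Equation: 4Na + 2Cl2 -> 4NaCl
Check atoms: Cl: 4=4, Na: 4=4
Balanced

Yes, balanced


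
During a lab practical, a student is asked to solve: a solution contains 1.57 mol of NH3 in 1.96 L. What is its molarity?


M = n/V = 1.57/1.96 = 0.801 mol/L

0.801 M


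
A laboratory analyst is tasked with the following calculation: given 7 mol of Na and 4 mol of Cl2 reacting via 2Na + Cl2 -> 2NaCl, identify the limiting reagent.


Mole ratio available / coefficient:
  Na: 7/2 = 3.500
  Cl2: 4/1 = 4.000
Smaller ratio is limiting.

Na


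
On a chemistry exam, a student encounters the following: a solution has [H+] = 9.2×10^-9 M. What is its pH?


pH = -log10([H+]) = -log10(9.2×10^-9)
= 9 - log10(9.2)
= 9 - 0.96
= 8.04

8.04


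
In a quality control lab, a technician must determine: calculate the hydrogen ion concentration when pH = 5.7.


[H+] = 10^(-pH) = 10^(-5.7)
= 2.0×10^-6 M

2.0×10^-6 M


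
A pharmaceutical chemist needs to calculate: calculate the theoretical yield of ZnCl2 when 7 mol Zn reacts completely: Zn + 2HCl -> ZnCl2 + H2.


Mole ratio ZnCl2:Zn = 1:1
n(ZnCl2) = 7 × 1/1 = 7.000 mol
mass = 7.000 × 136.28 = 953.96 g

953.96 g


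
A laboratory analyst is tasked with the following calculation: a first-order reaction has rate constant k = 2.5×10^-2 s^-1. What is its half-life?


t½ = ln2/k = 0.693147/(2.5×10^-2 s^-1)
= 27.73 s

27.73 s


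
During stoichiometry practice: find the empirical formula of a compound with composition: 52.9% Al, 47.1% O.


Assume 100 g sample. Moles of each element:
  Al: 52.9/26.98 = 1.961 mol
  O: 47.1/16.0 = 2.944 mol
Divide by smallest (1.961):
  Al: 1.961/1.961 = 1.0
  O: 2.944/1.961 = 1.5
Multiply all ratios by 2 to obtain whole numbers.
Empirical formula: Al2O3

Al2O3


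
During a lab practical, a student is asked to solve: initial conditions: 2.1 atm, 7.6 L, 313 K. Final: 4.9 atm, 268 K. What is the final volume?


P1V1/T1 = P2V2/T2
V2 = P1V1T2/(T1P2)
= 2.1×7.6×268/(313×4.9)
= 2.789 L

2.789 L


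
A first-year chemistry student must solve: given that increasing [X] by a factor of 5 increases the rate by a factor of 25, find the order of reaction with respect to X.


rate ∝ [X]^n
5^n = 25 → n = 2
Order in X: 2

2


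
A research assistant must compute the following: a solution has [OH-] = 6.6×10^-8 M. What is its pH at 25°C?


pOH = -log10([OH-]) = -log10(6.6×10^-8)
= 8 - log10(6.6) = 7.18
pH = 14 - pOH = 14 - 7.18 = 6.82

6.82


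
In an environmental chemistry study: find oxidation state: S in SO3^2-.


x + 3(-2) = -2, so x = +4
Oxidation number: +4

+4


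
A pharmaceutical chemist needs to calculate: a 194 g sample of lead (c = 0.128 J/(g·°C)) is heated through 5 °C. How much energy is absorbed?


q = mcΔT = 194 × 0.128 × 5
= 124.16 J

124.16 J


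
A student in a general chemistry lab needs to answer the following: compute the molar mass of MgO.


M(MgO) = 1×24.31 + 1×16.0
= 24.31 + 16.0
= 40.31 g/mol

40.31 g/mol


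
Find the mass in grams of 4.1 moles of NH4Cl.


M(NH4Cl) = 53.49 g/mol
mass = n × M = 4.1 × 53.49 = 219.31 g

219.31 g


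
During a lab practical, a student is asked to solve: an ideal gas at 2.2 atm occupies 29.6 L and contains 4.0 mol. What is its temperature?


PV = nRT  (R = 0.08206 L·atm/(mol·K))
T = PV/(nR) = 2.2×29.6/(4.0×0.08206)
= 65.12/0.328240
= 198.39 K

198.39 K


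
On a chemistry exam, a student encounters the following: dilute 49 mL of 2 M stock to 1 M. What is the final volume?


C1V1 = C2V2
2 × 49 = 1 × V2
V2 = 98/1 = 98.0 mL

98.0 mL


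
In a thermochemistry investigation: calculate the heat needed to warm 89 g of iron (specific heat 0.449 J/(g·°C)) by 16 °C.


q = mcΔT = 89 × 0.449 × 16
= 639.38 J

639.38 J


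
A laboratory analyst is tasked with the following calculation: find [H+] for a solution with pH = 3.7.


[H+] = 10^(-pH) = 10^(-3.7)
= 2.0×10^-4 M

2.0×10^-4 M


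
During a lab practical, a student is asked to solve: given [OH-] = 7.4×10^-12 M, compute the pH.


pOH = -log10([OH-]) = -log10(7.4×10^-12)
= 12 - log10(7.4) = 11.13
pH = 14 - pOH = 14 - 11.13 = 2.87

2.87


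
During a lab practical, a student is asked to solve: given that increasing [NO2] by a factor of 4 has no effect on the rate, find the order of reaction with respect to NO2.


rate ∝ [NO2]^n
rate ∝ [NO2]^0
Order in NO2: 0

0


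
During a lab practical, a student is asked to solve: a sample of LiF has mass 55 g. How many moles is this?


M(LiF) = 25.94 g/mol
n = mass/M = 55/25.94 = 2.1203 mol

2.1203 mol


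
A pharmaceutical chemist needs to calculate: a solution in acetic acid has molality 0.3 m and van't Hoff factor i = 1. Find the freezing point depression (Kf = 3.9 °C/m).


ΔTf = Kf × m × i
= 3.9 × 0.3 × 1
= 1.17 °C

1.17 °C


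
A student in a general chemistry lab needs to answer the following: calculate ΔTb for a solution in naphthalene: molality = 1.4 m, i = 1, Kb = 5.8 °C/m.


ΔTb = Kb × m × i
= 5.8 × 1.4 × 1
= 8.12 °C

8.12 °C


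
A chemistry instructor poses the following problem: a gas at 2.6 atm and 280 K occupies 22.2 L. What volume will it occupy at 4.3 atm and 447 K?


P1V1/T1 = P2V2/T2
V2 = P1V1T2/(T1P2)
= 2.6×22.2×447/(280×4.3)
= 21.429 L

21.429 L


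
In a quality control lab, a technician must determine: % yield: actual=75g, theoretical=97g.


% yield = actual/theoretical × 100
= 75/97 × 100
= 77.32%

77.32%


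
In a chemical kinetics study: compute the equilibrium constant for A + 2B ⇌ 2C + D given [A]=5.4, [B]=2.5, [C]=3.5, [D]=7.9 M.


Kc = [C]^2[D]/([A][B]^2)
= (3.5^2 × 7.9^1)/(5.4^1 × 2.5^2)
= 96.775/33.75
= 2.867

2.867


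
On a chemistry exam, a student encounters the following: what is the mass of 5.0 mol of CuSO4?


M(CuSO4) = 159.62 g/mol
mass = n × M = 5.0 × 159.62 = 798.10 g

798.10 g


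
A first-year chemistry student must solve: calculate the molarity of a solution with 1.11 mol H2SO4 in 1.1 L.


M = n/V = 1.11/1.1 = 1.009 mol/L

1.009 M


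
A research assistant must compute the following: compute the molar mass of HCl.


M(HCl) = 1×1.008 + 1×35.45
= 1.01 + 35.45
= 36.46 g/mol

36.46 g/mol


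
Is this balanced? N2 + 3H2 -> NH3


Equation: N2 + 3H2 -> NH3
Check atoms: H: 6≠3, N: 2≠1
Not balanced

No, not balanced


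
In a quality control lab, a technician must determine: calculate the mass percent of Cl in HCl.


M(HCl) = 1×1.008 + 1×35.45 = 36.458 g/mol
Mass of Cl = 1 × 35.45 = 35.45 g/mol
% Cl = 35.45/36.458 × 100 = 97.24%

97.24%


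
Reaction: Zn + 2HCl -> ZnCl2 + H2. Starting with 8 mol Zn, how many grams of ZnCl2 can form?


Mole ratio ZnCl2:Zn = 1:1
n(ZnCl2) = 8 × 1/1 = 8.000 mol
mass = 8.000 × 136.28 = 1090.24 g

1090.24 g


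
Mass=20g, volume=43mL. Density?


ρ = mass/volume
= 20/43
= 0.465 g/mL

0.465 g/mL


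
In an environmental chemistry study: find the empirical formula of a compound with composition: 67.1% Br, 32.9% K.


Assume 100 g sample. Moles of each element:
  Br: 67.1/79.9 = 0.84 mol
  K: 32.9/39.1 = 0.841 mol
Divide by smallest (0.84):
  Br: 0.84/0.84 = 1.0
  K: 0.841/0.84 = 1.0
Empirical formula: KBr

KBr


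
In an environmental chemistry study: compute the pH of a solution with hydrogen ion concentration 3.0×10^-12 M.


pH = -log10([H+]) = -log10(3.0×10^-12)
= 12 - log10(3.0)
= 12 - 0.48
= 11.52

11.52


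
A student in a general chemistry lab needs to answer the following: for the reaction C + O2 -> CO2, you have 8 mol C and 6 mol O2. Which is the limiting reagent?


Mole ratio available / coefficient:
  C: 8/1 = 8.000
  O2: 6/1 = 6.000
Smaller ratio is limiting.

O2


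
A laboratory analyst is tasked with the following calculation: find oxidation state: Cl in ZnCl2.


halide: -1
Oxidation number: -1

-1


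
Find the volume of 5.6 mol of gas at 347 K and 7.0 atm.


PV = nRT  (R = 0.08206 L·atm/(mol·K))
V = nRT/P = 5.6×0.08206×347/7.0
= 22.78 L

22.78 L


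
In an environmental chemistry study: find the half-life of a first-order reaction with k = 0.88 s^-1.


t½ = ln2/k = 0.693147/(0.88 s^-1)
= 0.7877 s

0.7877 s


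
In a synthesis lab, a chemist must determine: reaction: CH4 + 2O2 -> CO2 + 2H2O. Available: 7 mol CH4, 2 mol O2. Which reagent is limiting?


Mole ratio available / coefficient:
  CH4: 7/1 = 7.000
  O2: 2/2 = 1.000
Smaller ratio is limiting.

O2


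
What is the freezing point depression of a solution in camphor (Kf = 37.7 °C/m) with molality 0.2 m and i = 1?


ΔTf = Kf × m × i
= 37.7 × 0.2 × 1
= 7.54 °C

7.54 °C


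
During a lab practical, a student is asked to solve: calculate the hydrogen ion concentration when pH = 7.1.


[H+] = 10^(-pH) = 10^(-7.1)
= 7.94×10^-8 M

7.94×10^-8 M


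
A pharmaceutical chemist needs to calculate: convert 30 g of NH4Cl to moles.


M(NH4Cl) = 53.49 g/mol
n = mass/M = 30/53.49 = 0.5609 mol

0.5609 mol


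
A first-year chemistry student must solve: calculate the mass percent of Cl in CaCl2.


M(CaCl2) = 1×40.08 + 2×35.45 = 110.98 g/mol
Mass of Cl = 2 × 35.45 = 70.90 g/mol
% Cl = 70.90/110.98 × 100 = 63.89%

63.89%


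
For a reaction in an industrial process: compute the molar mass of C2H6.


M(C2H6) = 2×12.01 + 6×1.008
= 24.02 + 6.05
= 30.07 g/mol

30.07 g/mol


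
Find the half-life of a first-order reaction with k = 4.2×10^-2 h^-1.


t½ = ln2/k = 0.693147/(4.2×10^-2 h^-1)
= 16.50 h

16.50 h


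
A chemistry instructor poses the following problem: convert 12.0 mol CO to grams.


M(CO) = 28.01 g/mol
mass = n × M = 12.0 × 28.01 = 336.12 g

336.12 g


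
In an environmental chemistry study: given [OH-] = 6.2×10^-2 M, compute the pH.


pOH = -log10([OH-]) = -log10(6.2×10^-2)
= 2 - log10(6.2) = 1.21
pH = 14 - pOH = 14 - 1.21 = 12.79

12.79


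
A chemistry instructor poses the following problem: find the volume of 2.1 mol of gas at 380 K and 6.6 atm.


PV = nRT  (R = 0.08206 L·atm/(mol·K))
V = nRT/P = 2.1×0.08206×380/6.6
= 9.922 L

9.922 L


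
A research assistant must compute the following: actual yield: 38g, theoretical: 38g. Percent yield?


% yield = actual/theoretical × 100
= 38/38 × 100
= 100.0%

100.0%


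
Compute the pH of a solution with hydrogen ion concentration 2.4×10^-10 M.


pH = -log10([H+]) = -log10(2.4×10^-10)
= 10 - log10(2.4)
= 10 - 0.38
= 9.62

9.62


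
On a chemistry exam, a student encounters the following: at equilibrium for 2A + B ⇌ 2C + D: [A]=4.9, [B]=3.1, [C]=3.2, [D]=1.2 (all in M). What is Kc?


Kc = [C]^2[D]/([A]^2[B])
= (3.2^2 × 1.2^1)/(4.9^2 × 3.1^1)
= 12.288/74.431
= 0.1651

0.1651


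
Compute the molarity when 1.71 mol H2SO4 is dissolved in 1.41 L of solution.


M = n/V = 1.71/1.41 = 1.213 mol/L

1.213 M


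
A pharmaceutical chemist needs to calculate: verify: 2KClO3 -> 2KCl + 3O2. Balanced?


Equation: 2KClO3 -> 2KCl + 3O2
Check atoms: Cl: 2=2, K: 2=2, O: 6=6
Balanced

Yes, balanced


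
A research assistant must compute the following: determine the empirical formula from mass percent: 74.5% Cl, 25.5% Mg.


Assume 100 g sample. Moles of each element:
  Cl: 74.5/35.45 = 2.102 mol
  Mg: 25.5/24.31 = 1.049 mol
Divide by smallest (1.049):
  Cl: 2.102/1.049 = 2.0
  Mg: 1.049/1.049 = 1.0
Empirical formula: MgCl2

MgCl2


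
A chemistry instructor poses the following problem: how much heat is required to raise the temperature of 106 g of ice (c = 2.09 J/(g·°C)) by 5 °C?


q = mcΔT = 106 × 2.09 × 5
= 1107.70 J

1107.70 J


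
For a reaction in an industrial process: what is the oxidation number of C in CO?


x + (-2) = 0, so x = +2
Oxidation number: +2

+2


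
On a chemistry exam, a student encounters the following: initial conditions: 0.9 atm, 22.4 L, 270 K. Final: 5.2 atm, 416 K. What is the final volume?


P1V1/T1 = P2V2/T2
V2 = P1V1T2/(T1P2)
= 0.9×22.4×416/(270×5.2)
= 5.973 L

5.973 L


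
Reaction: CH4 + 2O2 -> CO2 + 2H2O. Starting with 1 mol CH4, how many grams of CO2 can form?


Mole ratio CO2:CH4 = 1:1
n(CO2) = 1 × 1/1 = 1.000 mol
mass = 1.000 × 44.01 = 44.01 g

44.01 g


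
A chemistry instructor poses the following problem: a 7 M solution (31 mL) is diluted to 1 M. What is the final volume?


C1V1 = C2V2
7 × 31 = 1 × V2
V2 = 217/1 = 217.0 mL

217.0 mL


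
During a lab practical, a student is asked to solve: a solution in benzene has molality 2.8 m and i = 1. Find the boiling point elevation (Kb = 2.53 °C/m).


ΔTb = Kb × m × i
= 2.53 × 2.8 × 1
= 7.084 °C

7.084 °C


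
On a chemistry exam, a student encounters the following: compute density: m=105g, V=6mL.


ρ = mass/volume
= 105/6
= 17.5 g/mL

17.5 g/mL


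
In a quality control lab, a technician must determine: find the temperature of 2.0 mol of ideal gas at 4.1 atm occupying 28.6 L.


PV = nRT  (R = 0.08206 L·atm/(mol·K))
T = PV/(nR) = 4.1×28.6/(2.0×0.08206)
= 117.26/0.164120
= 714.48 K

714.48 K


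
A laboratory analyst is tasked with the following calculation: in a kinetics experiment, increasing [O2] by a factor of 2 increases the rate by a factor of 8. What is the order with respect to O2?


rate ∝ [O2]^n
2^n = 8 → n = 3
Order in O2: 3

3


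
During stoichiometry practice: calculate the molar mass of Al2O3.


M(Al2O3) = 2×26.98 + 3×16.0
= 53.96 + 48.0
= 101.96 g/mol

101.96 g/mol


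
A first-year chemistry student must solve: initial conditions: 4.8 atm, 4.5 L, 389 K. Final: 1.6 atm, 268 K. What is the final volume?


P1V1/T1 = P2V2/T2
V2 = P1V1T2/(T1P2)
= 4.8×4.5×268/(389×1.6)
= 9.301 L

9.301 L


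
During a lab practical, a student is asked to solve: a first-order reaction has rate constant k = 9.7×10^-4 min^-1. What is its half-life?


t½ = ln2/k = 0.693147/(9.7×10^-4 min^-1)
= 714.6 min

714.6 min


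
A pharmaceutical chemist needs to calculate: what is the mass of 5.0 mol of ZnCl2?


M(ZnCl2) = 136.28 g/mol
mass = n × M = 5.0 × 136.28 = 681.40 g

681.40 g


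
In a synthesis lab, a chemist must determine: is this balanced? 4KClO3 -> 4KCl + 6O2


Equation: 4KClO3 -> 4KCl + 6O2
Check atoms: Cl: 4=4, K: 4=4, O: 12=12
Balanced

Yes, balanced


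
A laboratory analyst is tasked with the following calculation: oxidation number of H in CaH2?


H with a metal (hydride): -1
Oxidation number: -1

-1


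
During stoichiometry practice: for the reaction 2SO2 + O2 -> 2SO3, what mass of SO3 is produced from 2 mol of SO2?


Mole ratio SO3:SO2 = 2:2
n(SO3) = 2 × 2/2 = 2.000 mol
mass = 2.000 × 80.07 = 160.14 g

160.14 g


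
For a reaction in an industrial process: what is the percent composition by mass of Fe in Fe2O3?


M(Fe2O3) = 2×55.85 + 3×16.0 = 159.70 g/mol
Mass of Fe = 2 × 55.85 = 111.70 g/mol
% Fe = 111.70/159.70 × 100 = 69.94%

69.94%


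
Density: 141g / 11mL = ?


ρ = mass/volume
= 141/11
= 12.818 g/mL

12.818 g/mL


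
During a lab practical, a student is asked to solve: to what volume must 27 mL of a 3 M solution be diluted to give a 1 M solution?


C1V1 = C2V2
3 × 27 = 1 × V2
V2 = 81/1 = 81.0 mL

81.0 mL


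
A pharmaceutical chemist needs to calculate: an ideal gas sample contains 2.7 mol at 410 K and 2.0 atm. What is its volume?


PV = nRT  (R = 0.08206 L·atm/(mol·K))
V = nRT/P = 2.7×0.08206×410/2.0
= 45.42 L

45.42 L


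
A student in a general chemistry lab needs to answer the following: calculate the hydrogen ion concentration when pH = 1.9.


[H+] = 10^(-pH) = 10^(-1.9)
= 1.26×10^-2 M

1.26×10^-2 M


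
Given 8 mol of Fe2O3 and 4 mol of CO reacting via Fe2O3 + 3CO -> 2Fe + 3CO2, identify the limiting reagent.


Mole ratio available / coefficient:
  Fe2O3: 8/1 = 8.000
  CO: 4/3 = 1.333
Smaller ratio is limiting.

CO


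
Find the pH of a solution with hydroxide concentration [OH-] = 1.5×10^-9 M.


pOH = -log10([OH-]) = -log10(1.5×10^-9)
= 9 - log10(1.5) = 8.82
pH = 14 - pOH = 14 - 8.82 = 5.18

5.18


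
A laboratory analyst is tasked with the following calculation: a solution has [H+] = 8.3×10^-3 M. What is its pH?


pH = -log10([H+]) = -log10(8.3×10^-3)
= 3 - log10(8.3)
= 3 - 0.92
= 2.08

2.08


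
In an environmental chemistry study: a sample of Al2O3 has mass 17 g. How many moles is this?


M(Al2O3) = 101.96 g/mol
n = mass/M = 17/101.96 = 0.1667 mol

0.1667 mol


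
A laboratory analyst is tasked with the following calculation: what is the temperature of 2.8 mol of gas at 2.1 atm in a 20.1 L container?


PV = nRT  (R = 0.08206 L·atm/(mol·K))
T = PV/(nR) = 2.1×20.1/(2.8×0.08206)
= 42.21/0.229768
= 183.71 K

183.71 K


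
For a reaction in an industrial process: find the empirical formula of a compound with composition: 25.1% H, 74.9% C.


Assume 100 g sample. Moles of each element:
  H: 25.1/1.008 = 24.901 mol
  C: 74.9/12.01 = 6.236 mol
Divide by smallest (6.236):
  H: 24.901/6.236 = 3.99
  C: 6.236/6.236 = 1.0
Empirical formula: CH4

CH4


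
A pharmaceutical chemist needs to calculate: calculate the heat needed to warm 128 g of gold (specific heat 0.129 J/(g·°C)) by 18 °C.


q = mcΔT = 128 × 0.129 × 18
= 297.22 J

297.22 J


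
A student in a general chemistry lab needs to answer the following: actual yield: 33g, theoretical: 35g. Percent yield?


% yield = actual/theoretical × 100
= 33/35 × 100
= 94.29%

94.29%


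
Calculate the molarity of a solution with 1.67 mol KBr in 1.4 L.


M = n/V = 1.67/1.4 = 1.193 mol/L

1.193 M


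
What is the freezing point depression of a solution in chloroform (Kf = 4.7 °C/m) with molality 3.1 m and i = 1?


ΔTf = Kf × m × i
= 4.7 × 3.1 × 1
= 14.57 °C

14.57 °C


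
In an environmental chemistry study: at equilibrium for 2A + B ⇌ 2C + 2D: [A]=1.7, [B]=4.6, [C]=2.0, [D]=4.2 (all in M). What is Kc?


Kc = [C]^2[D]^2/([A]^2[B])
= (2.0^2 × 4.2^2)/(1.7^2 × 4.6^1)
= 70.56/13.294
= 5.308

5.308


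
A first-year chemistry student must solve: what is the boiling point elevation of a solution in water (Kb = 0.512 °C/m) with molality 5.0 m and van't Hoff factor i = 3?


ΔTb = Kb × m × i
= 0.512 × 5.0 × 3
= 7.68 °C

7.68 °C


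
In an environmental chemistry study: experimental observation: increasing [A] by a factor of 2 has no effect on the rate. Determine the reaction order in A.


rate ∝ [A]^n
rate ∝ [A]^0
Order in A: 0

0


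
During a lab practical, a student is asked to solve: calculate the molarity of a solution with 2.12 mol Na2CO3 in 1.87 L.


M = n/V = 2.12/1.87 = 1.134 mol/L

1.134 M


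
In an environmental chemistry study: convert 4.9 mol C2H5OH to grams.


M(C2H5OH) = 46.07 g/mol
mass = n × M = 4.9 × 46.07 = 225.74 g

225.74 g


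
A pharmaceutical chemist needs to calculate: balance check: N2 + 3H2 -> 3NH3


Equation: N2 + 3H2 -> 3NH3
Check atoms: H: 6≠9, N: 2≠3
Not balanced

No, not balanced


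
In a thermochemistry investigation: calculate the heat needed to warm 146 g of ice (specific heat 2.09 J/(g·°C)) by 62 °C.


q = mcΔT = 146 × 2.09 × 62
= 18918.68 J

18918.68 J


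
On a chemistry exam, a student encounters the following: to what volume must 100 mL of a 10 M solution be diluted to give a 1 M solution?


C1V1 = C2V2
10 × 100 = 1 × V2
V2 = 1000/1 = 1000.0 mL

1000.0 mL


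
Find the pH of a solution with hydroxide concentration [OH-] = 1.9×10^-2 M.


pOH = -log10([OH-]) = -log10(1.9×10^-2)
= 2 - log10(1.9) = 1.72
pH = 14 - pOH = 14 - 1.72 = 12.28

12.28


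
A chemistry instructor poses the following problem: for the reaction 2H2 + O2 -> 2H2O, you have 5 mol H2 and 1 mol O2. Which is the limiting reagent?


Mole ratio available / coefficient:
  H2: 5/2 = 2.500
  O2: 1/1 = 1.000
Smaller ratio is limiting.

O2


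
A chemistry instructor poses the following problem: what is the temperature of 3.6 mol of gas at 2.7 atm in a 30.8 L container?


PV = nRT  (R = 0.08206 L·atm/(mol·K))
T = PV/(nR) = 2.7×30.8/(3.6×0.08206)
= 83.16/0.295416
= 281.50 K

281.50 K


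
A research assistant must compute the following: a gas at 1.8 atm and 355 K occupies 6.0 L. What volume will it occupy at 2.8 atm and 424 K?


P1V1/T1 = P2V2/T2
V2 = P1V1T2/(T1P2)
= 1.8×6.0×424/(355×2.8)
= 4.607 L

4.607 L


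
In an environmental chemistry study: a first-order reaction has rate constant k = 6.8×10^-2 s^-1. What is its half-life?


t½ = ln2/k = 0.693147/(6.8×10^-2 s^-1)
= 10.19 s

10.19 s


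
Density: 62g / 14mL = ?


ρ = mass/volume
= 62/14
= 4.429 g/mL

4.429 g/mL


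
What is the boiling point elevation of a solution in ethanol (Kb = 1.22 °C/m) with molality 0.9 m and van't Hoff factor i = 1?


ΔTb = Kb × m × i
= 1.22 × 0.9 × 1
= 1.098 °C

1.098 °C


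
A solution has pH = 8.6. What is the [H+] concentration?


[H+] = 10^(-pH) = 10^(-8.6)
= 2.51×10^-9 M

2.51×10^-9 M


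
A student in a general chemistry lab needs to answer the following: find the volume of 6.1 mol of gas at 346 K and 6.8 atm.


PV = nRT  (R = 0.08206 L·atm/(mol·K))
V = nRT/P = 6.1×0.08206×346/6.8
= 25.47 L

25.47 L


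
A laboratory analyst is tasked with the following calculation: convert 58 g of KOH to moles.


M(KOH) = 56.11 g/mol
n = mass/M = 58/56.11 = 1.0337 mol

1.0337 mol


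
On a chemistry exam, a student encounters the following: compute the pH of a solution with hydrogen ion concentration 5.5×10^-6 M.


pH = -log10([H+]) = -log10(5.5×10^-6)
= 6 - log10(5.5)
= 6 - 0.74
= 5.26

5.26


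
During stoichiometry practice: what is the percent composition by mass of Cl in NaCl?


M(NaCl) = 1×22.99 + 1×35.45 = 58.44 g/mol
Mass of Cl = 1 × 35.45 = 35.45 g/mol
% Cl = 35.45/58.44 × 100 = 60.66%

60.66%


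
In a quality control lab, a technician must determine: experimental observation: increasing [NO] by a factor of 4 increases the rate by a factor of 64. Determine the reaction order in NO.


rate ∝ [NO]^n
4^n = 64 → n = 3
Order in NO: 3

3


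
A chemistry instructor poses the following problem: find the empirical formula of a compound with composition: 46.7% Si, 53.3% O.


Assume 100 g sample. Moles of each element:
  Si: 46.7/28.09 = 1.663 mol
  O: 53.3/16.0 = 3.331 mol
Divide by smallest (1.663):
  Si: 1.663/1.663 = 1.0
  O: 3.331/1.663 = 2.0
Empirical formula: SiO2

SiO2


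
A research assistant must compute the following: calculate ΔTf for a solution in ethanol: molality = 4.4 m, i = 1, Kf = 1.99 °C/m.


ΔTf = Kf × m × i
= 1.99 × 4.4 × 1
= 8.756 °C

8.756 °C


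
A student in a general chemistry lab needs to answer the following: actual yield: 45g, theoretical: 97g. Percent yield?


% yield = actual/theoretical × 100
= 45/97 × 100
= 46.39%

46.39%


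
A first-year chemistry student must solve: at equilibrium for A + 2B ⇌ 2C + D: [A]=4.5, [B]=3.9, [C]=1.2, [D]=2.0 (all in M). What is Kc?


Kc = [C]^2[D]/([A][B]^2)
= (1.2^2 × 2.0^1)/(4.5^1 × 3.9^2)
= 2.88/68.445
= 0.04208

0.04208


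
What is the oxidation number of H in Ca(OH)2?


H is +1 with nonmetals
Oxidation number: +1

+1


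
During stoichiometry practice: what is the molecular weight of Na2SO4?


M(Na2SO4) = 2×22.99 + 1×32.07 + 4×16.0
= 45.98 + 32.07 + 64.0
= 142.05 g/mol

142.05 g/mol


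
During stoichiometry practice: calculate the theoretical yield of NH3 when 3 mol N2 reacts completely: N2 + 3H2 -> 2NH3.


Mole ratio NH3:N2 = 2:1
n(NH3) = 3 × 2/1 = 6.000 mol
mass = 6.000 × 17.03 = 102.18 g

102.18 g


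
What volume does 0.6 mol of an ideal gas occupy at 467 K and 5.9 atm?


PV = nRT  (R = 0.08206 L·atm/(mol·K))
V = nRT/P = 0.6×0.08206×467/5.9
= 3.897 L

3.897 L


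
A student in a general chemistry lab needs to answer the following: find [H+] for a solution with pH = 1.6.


[H+] = 10^(-pH) = 10^(-1.6)
= 2.51×10^-2 M

2.51×10^-2 M


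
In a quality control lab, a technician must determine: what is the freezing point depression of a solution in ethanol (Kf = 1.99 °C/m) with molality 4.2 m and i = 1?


ΔTf = Kf × m × i
= 1.99 × 4.2 × 1
= 8.358 °C

8.358 °C


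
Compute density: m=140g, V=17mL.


ρ = mass/volume
= 140/17
= 8.235 g/mL

8.235 g/mL


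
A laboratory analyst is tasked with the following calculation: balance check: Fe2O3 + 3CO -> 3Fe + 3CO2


Equation: Fe2O3 + 3CO -> 3Fe + 3CO2
Check atoms: C: 3=3, Fe: 2≠3, O: 6=6
Not balanced

No, not balanced


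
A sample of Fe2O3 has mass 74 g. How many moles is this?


M(Fe2O3) = 159.7 g/mol
n = mass/M = 74/159.7 = 0.4634 mol

0.4634 mol


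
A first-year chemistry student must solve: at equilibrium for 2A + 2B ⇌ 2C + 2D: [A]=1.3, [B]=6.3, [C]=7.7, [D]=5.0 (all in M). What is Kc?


Kc = [C]^2[D]^2/([A]^2[B]^2)
= (7.7^2 × 5.0^2)/(1.3^2 × 6.3^2)
= 1482.25/67.0761
= 22.10

22.10


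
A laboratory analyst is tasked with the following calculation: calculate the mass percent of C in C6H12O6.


M(C6H12O6) = 6×12.01 + 12×1.008 + 6×16.0 = 180.156 g/mol
Mass of C = 6 × 12.01 = 72.06 g/mol
% C = 72.06/180.156 × 100 = 40.00%

40.00%


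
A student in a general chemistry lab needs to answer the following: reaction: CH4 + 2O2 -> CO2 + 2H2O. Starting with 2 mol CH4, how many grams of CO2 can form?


Mole ratio CO2:CH4 = 1:1
n(CO2) = 2 × 1/1 = 2.000 mol
mass = 2.000 × 44.01 = 88.02 g

88.02 g


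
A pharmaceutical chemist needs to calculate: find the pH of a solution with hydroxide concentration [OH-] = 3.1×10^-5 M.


pOH = -log10([OH-]) = -log10(3.1×10^-5)
= 5 - log10(3.1) = 4.51
pH = 14 - pOH = 14 - 4.51 = 9.49

9.49


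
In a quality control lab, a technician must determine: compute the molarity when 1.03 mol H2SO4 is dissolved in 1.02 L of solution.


M = n/V = 1.03/1.02 = 1.010 mol/L

1.010 M


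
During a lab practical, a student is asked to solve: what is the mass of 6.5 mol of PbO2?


M(PbO2) = 239.2 g/mol
mass = n × M = 6.5 × 239.2 = 1554.80 g

1554.80 g


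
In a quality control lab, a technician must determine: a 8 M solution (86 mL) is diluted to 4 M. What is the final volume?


C1V1 = C2V2
8 × 86 = 4 × V2
V2 = 688/4 = 172.0 mL

172.0 mL


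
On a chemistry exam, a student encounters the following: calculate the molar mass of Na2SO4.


M(Na2SO4) = 2×22.99 + 1×32.07 + 4×16.0
= 45.98 + 32.07 + 64.0
= 142.05 g/mol

142.05 g/mol


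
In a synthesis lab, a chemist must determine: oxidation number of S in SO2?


x + 2(-2) = 0, so x = +4
Oxidation number: +4

+4


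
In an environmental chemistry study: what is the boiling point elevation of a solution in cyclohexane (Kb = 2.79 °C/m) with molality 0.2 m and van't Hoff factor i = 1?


ΔTb = Kb × m × i
= 2.79 × 0.2 × 1
= 0.558 °C

0.558 °C


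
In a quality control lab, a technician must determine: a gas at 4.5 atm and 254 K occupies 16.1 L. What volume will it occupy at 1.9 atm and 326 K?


P1V1/T1 = P2V2/T2
V2 = P1V1T2/(T1P2)
= 4.5×16.1×326/(254×1.9)
= 48.941 L

48.941 L


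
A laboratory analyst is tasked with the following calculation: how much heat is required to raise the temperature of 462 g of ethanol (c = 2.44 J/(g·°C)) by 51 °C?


q = mcΔT = 462 × 2.44 × 51
= 57491.28 J

57491.28 J


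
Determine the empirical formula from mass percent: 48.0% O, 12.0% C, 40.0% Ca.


Assume 100 g sample. Moles of each element:
  O: 48.0/16.0 = 3.0 mol
  C: 12.0/12.01 = 0.999 mol
  Ca: 40.0/40.08 = 0.998 mol
Divide by smallest (0.998):
  O: 3.0/0.998 = 3.01
  C: 0.999/0.998 = 1.0
  Ca: 0.998/0.998 = 1.0
Empirical formula: CaCO3

CaCO3


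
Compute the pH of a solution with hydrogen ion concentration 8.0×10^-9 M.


pH = -log10([H+]) = -log10(8.0×10^-9)
= 9 - log10(8.0)
= 9 - 0.9
= 8.1

8.1


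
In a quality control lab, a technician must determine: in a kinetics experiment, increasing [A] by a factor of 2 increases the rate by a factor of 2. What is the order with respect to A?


rate ∝ [A]^n
2^n = 2 → n = 1
Order in A: 1

1


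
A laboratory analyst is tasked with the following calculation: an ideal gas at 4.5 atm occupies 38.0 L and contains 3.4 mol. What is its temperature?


PV = nRT  (R = 0.08206 L·atm/(mol·K))
T = PV/(nR) = 4.5×38.0/(3.4×0.08206)
= 171.00/0.279004
= 612.89 K

612.89 K


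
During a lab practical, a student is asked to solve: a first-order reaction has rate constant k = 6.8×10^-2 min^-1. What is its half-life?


t½ = ln2/k = 0.693147/(6.8×10^-2 min^-1)
= 10.19 min

10.19 min


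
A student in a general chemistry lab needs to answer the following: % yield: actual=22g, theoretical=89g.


% yield = actual/theoretical × 100
= 22/89 × 100
= 24.72%

24.72%


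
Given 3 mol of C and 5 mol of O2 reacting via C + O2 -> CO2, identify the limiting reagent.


Mole ratio available / coefficient:
  C: 3/1 = 3.000
  O2: 5/1 = 5.000
Smaller ratio is limiting.

C


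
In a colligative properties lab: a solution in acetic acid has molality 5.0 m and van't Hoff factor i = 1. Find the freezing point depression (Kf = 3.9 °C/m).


ΔTf = Kf × m × i
= 3.9 × 5.0 × 1
= 19.5 °C

19.5 °C


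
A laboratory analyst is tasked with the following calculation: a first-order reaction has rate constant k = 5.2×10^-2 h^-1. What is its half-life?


t½ = ln2/k = 0.693147/(5.2×10^-2 h^-1)
= 13.33 h

13.33 h


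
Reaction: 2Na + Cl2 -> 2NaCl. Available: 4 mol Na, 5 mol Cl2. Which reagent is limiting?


Mole ratio available / coefficient:
  Na: 4/2 = 2.000
  Cl2: 5/1 = 5.000
Smaller ratio is limiting.

Na


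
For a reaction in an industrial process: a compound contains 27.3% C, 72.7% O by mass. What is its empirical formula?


Assume 100 g sample. Moles of each element:
  C: 27.3/12.01 = 2.273 mol
  O: 72.7/16.0 = 4.544 mol
Divide by smallest (2.273):
  C: 2.273/2.273 = 1.0
  O: 4.544/2.273 = 2.0
Empirical formula: CO2

CO2


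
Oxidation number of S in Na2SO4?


2(+1) + x + 4(-2) = 0, so x = +6
Oxidation number: +6

+6


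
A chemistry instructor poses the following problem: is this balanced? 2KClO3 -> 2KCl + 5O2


Equation: 2KClO3 -> 2KCl + 5O2
Check atoms: Cl: 2=2, K: 2=2, O: 6≠10
Not balanced

No, not balanced


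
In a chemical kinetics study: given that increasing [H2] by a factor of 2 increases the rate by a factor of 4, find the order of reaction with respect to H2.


rate ∝ [H2]^n
2^n = 4 → n = 2
Order in H2: 2

2


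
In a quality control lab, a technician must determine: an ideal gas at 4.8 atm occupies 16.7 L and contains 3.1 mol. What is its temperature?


PV = nRT  (R = 0.08206 L·atm/(mol·K))
T = PV/(nR) = 4.8×16.7/(3.1×0.08206)
= 80.16/0.254386
= 315.11 K

315.11 K


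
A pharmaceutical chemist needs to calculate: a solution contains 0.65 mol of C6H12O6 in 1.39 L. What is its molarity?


M = n/V = 0.65/1.39 = 0.468 mol/L

0.468 M


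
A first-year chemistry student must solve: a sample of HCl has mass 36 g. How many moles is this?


M(HCl) = 36.46 g/mol
n = mass/M = 36/36.46 = 0.9874 mol

0.9874 mol


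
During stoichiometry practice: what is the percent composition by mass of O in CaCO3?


M(CaCO3) = 1×40.08 + 1×12.01 + 3×16.0 = 100.09 g/mol
Mass of O = 3 × 16.0 = 48.00 g/mol
% O = 48.00/100.09 × 100 = 47.96%

47.96%
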